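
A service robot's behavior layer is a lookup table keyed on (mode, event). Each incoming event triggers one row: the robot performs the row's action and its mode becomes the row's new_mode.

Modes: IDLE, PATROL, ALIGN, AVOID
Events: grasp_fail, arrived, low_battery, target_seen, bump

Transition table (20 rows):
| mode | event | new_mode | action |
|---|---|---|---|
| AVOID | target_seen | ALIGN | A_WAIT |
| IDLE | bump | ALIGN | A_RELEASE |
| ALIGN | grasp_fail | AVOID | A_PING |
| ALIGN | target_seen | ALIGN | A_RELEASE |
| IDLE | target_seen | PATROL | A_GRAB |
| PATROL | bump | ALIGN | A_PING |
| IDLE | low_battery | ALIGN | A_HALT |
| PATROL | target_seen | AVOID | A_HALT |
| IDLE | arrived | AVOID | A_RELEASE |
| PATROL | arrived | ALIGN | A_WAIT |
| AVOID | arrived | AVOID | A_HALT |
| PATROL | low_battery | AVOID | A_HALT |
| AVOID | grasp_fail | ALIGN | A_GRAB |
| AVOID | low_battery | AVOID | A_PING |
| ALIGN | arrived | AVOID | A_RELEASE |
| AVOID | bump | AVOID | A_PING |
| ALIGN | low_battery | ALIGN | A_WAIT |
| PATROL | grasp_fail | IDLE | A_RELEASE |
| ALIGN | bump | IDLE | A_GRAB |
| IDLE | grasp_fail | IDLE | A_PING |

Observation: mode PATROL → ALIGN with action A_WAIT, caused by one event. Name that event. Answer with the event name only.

try grasp_fail: (PATROL, grasp_fail) → (IDLE, A_RELEASE)
try arrived: (PATROL, arrived) → (ALIGN, A_WAIT)  ← matches
try low_battery: (PATROL, low_battery) → (AVOID, A_HALT)
try target_seen: (PATROL, target_seen) → (AVOID, A_HALT)
try bump: (PATROL, bump) → (ALIGN, A_PING)

arrived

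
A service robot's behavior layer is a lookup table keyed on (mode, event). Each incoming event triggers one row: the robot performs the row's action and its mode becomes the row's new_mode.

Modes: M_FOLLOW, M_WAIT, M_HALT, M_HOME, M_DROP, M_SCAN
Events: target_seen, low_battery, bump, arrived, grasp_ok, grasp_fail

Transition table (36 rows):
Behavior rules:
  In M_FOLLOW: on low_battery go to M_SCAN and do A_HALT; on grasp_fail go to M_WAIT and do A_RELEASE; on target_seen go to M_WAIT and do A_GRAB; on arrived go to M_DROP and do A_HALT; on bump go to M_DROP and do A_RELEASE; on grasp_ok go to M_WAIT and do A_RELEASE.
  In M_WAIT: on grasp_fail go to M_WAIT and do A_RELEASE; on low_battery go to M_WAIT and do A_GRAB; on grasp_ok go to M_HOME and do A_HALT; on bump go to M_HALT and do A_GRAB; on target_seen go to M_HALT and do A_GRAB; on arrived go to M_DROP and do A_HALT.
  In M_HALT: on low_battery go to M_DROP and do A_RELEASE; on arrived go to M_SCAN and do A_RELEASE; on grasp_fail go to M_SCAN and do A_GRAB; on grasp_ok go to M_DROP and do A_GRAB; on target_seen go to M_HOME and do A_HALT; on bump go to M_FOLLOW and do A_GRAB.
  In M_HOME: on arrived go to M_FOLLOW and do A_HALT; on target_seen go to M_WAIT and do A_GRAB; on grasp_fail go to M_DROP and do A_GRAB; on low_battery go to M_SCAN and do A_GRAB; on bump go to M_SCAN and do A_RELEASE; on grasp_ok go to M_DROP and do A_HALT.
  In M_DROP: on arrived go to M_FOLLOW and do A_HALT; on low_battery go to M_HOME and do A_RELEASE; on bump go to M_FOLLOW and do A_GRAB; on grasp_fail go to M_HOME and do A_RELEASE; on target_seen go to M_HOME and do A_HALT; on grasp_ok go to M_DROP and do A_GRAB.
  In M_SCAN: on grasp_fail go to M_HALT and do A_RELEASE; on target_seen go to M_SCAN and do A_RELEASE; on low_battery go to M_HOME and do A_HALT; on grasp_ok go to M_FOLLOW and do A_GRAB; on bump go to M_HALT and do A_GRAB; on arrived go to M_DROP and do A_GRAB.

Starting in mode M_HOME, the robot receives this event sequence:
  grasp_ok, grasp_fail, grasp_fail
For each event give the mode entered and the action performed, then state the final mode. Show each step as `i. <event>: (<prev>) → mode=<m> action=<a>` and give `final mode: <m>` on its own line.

1. grasp_ok: (M_HOME) → mode=M_DROP action=A_HALT
2. grasp_fail: (M_DROP) → mode=M_HOME action=A_RELEASE
3. grasp_fail: (M_HOME) → mode=M_DROP action=A_GRAB

final mode: M_DROP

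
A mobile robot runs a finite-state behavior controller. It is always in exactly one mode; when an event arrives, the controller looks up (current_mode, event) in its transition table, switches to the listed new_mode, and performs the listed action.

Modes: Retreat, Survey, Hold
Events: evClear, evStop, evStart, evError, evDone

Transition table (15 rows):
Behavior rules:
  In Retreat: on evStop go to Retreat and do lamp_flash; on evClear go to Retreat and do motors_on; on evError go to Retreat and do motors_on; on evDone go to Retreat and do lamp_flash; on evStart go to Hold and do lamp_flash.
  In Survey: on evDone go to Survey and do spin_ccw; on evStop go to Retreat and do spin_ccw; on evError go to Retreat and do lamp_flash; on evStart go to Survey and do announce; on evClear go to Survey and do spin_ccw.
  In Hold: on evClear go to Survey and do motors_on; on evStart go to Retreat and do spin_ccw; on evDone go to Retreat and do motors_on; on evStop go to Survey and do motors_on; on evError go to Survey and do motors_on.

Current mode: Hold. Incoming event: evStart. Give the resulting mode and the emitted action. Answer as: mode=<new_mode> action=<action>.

mode=Retreat action=spin_ccw

current mode = Hold; filter table to that mode:
  (Hold, evClear) → (Survey, motors_on)
  (Hold, evStart) → (Retreat, spin_ccw)  ← event matches
  (Hold, evDone) → (Retreat, motors_on)
  (Hold, evStop) → (Survey, motors_on)
  (Hold, evError) → (Survey, motors_on)
event = evStart selects (Retreat, spin_ccw)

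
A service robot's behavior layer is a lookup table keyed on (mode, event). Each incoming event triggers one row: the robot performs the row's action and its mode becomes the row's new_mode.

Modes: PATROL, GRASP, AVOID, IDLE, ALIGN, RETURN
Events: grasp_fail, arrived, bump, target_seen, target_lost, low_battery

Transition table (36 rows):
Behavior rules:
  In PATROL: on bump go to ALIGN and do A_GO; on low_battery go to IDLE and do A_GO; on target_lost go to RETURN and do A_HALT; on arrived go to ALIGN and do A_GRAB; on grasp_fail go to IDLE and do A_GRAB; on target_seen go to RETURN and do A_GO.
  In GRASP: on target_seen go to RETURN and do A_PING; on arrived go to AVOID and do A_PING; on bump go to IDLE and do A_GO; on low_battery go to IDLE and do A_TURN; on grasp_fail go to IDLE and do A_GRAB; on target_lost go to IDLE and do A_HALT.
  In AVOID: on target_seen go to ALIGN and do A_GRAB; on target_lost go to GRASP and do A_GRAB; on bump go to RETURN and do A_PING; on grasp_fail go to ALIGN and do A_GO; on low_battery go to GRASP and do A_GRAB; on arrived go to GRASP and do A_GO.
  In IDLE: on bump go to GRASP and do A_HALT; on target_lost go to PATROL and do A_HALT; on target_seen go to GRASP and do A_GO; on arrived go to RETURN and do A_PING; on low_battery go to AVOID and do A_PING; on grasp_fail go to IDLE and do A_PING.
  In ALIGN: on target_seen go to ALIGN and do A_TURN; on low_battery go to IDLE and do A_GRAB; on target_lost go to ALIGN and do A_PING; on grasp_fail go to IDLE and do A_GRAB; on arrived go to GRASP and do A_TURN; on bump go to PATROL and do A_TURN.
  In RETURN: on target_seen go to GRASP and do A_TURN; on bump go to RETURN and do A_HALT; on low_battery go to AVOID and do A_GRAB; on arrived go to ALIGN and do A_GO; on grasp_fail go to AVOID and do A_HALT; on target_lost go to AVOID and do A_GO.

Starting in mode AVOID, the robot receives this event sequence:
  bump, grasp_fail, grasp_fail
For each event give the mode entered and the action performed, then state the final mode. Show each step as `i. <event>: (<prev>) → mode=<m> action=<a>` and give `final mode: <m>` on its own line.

1. bump: (AVOID) → mode=RETURN action=A_PING
2. grasp_fail: (RETURN) → mode=AVOID action=A_HALT
3. grasp_fail: (AVOID) → mode=ALIGN action=A_GO

final mode: ALIGN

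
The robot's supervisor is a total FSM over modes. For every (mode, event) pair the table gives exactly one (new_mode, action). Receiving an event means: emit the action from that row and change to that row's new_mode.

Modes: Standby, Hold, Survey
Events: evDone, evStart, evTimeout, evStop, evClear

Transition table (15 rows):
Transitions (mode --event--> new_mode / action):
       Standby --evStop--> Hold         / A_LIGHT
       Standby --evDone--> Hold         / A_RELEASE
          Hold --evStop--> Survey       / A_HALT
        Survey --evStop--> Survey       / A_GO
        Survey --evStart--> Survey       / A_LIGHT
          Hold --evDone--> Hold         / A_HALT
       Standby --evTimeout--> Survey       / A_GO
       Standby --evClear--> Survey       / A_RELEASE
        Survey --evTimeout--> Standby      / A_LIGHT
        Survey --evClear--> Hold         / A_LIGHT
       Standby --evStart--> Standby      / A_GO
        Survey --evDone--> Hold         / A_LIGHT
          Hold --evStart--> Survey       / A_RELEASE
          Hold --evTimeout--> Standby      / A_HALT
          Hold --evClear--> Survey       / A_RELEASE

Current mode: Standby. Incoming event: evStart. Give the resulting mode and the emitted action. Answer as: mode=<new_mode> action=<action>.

current mode = Standby; filter table to that mode:
  (Standby, evStop) → (Hold, A_LIGHT)
  (Standby, evDone) → (Hold, A_RELEASE)
  (Standby, evTimeout) → (Survey, A_GO)
  (Standby, evClear) → (Survey, A_RELEASE)
  (Standby, evStart) → (Standby, A_GO)  ← event matches
event = evStart selects (Standby, A_GO)

mode=Standby action=A_GO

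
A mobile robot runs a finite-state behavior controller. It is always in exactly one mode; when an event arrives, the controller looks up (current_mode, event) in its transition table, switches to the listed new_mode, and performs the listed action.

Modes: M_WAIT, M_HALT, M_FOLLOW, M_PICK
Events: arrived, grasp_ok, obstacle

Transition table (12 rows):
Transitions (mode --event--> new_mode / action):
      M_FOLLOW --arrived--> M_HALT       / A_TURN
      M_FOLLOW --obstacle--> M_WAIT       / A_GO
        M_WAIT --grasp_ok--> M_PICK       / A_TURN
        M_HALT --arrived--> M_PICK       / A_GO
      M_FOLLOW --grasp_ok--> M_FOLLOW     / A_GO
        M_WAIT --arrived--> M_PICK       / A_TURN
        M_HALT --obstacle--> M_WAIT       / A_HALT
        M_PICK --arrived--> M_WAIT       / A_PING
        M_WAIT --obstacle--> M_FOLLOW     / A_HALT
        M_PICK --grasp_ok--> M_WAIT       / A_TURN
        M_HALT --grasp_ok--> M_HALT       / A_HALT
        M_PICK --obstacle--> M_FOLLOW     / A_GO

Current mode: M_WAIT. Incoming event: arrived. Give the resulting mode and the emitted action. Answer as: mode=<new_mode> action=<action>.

mode=M_PICK action=A_TURN

current mode = M_WAIT; filter table to that mode:
  (M_WAIT, grasp_ok) → (M_PICK, A_TURN)
  (M_WAIT, arrived) → (M_PICK, A_TURN)  ← event matches
  (M_WAIT, obstacle) → (M_FOLLOW, A_HALT)
event = arrived selects (M_PICK, A_TURN)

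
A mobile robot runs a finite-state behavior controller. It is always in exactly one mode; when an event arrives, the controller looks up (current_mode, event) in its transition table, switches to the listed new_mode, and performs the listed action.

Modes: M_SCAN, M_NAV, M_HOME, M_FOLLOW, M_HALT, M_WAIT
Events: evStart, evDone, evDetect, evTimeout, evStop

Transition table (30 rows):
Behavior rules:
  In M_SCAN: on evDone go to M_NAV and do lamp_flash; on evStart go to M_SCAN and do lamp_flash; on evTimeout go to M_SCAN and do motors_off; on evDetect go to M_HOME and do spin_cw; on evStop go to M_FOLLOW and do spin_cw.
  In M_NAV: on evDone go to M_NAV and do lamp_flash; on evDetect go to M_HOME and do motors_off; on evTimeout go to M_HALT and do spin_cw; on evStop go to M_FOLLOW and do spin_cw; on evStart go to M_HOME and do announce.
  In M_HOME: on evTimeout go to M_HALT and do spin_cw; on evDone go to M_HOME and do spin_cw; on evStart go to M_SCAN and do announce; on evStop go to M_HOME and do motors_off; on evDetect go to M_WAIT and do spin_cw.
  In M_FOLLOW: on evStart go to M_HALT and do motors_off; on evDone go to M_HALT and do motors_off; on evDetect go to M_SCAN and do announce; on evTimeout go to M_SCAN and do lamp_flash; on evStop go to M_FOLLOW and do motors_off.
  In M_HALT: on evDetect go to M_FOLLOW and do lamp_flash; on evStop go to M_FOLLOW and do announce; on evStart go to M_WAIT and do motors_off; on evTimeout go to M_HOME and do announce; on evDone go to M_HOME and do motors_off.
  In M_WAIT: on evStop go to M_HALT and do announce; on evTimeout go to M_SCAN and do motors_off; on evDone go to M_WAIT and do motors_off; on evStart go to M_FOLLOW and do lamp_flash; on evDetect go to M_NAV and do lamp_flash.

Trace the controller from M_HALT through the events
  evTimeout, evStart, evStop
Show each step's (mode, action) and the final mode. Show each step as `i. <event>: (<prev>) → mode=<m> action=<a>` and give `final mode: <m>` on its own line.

final mode: M_FOLLOW

1. evTimeout: (M_HALT) → mode=M_HOME action=announce
2. evStart: (M_HOME) → mode=M_SCAN action=announce
3. evStop: (M_SCAN) → mode=M_FOLLOW action=spin_cw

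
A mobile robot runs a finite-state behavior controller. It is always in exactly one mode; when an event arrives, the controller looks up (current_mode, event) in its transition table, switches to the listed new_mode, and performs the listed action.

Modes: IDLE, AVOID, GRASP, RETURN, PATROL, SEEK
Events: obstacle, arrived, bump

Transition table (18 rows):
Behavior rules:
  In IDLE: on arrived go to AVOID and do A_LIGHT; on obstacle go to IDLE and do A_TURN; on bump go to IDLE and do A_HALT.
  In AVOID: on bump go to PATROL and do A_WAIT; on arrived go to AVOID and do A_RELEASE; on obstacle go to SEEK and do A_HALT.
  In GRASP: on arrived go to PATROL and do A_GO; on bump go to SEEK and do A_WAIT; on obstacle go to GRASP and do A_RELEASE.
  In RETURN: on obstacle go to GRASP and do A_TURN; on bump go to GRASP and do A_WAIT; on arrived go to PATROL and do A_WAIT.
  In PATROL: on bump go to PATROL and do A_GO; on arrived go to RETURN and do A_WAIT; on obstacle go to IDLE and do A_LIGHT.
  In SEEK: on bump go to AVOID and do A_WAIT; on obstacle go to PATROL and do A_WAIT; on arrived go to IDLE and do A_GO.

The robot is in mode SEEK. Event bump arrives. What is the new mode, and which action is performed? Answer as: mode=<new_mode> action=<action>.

current mode = SEEK; filter table to that mode:
  (SEEK, bump) → (AVOID, A_WAIT)  ← event matches
  (SEEK, obstacle) → (PATROL, A_WAIT)
  (SEEK, arrived) → (IDLE, A_GO)
event = bump selects (AVOID, A_WAIT)

mode=AVOID action=A_WAIT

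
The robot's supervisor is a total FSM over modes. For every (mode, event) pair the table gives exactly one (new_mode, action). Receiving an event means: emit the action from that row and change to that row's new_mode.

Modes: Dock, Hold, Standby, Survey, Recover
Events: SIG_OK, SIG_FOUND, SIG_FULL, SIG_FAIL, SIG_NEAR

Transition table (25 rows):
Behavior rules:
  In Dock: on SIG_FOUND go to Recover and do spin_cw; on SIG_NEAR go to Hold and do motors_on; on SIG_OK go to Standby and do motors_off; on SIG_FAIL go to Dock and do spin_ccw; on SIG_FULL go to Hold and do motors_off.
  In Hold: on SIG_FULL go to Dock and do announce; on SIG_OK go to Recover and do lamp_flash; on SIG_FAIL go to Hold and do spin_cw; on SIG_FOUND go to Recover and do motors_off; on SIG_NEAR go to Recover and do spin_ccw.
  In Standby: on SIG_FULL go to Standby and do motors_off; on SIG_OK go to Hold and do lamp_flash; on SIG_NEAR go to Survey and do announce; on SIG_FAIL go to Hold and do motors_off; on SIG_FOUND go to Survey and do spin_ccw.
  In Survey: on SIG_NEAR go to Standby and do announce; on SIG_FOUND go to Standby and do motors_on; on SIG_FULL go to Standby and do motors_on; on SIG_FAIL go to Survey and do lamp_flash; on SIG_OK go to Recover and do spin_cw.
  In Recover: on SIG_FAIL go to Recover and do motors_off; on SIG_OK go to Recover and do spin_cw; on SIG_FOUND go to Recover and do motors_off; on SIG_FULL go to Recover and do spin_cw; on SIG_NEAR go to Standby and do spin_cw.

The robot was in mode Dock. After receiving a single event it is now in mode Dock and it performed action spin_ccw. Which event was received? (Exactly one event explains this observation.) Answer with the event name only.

SIG_FAIL

try SIG_OK: (Dock, SIG_OK) → (Standby, motors_off)
try SIG_FOUND: (Dock, SIG_FOUND) → (Recover, spin_cw)
try SIG_FULL: (Dock, SIG_FULL) → (Hold, motors_off)
try SIG_FAIL: (Dock, SIG_FAIL) → (Dock, spin_ccw)  ← matches
try SIG_NEAR: (Dock, SIG_NEAR) → (Hold, motors_on)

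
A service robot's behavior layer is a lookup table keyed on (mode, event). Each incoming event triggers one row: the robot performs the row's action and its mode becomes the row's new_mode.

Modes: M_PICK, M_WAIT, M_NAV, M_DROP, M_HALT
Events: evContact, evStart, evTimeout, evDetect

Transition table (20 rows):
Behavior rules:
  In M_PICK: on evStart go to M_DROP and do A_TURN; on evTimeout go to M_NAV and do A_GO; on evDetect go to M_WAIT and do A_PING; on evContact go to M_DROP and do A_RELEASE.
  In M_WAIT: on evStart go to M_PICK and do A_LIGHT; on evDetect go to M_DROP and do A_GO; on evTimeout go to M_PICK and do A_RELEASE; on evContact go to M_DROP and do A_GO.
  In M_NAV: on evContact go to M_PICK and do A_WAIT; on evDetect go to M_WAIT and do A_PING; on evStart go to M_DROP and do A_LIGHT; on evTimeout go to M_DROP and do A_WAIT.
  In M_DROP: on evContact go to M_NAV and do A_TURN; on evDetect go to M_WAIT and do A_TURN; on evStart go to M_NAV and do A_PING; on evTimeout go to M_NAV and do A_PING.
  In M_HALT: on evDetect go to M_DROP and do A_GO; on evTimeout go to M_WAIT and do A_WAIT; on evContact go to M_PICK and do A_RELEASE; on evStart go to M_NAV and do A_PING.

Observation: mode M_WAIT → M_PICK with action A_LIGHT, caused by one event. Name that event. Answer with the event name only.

try evContact: (M_WAIT, evContact) → (M_DROP, A_GO)
try evStart: (M_WAIT, evStart) → (M_PICK, A_LIGHT)  ← matches
try evTimeout: (M_WAIT, evTimeout) → (M_PICK, A_RELEASE)
try evDetect: (M_WAIT, evDetect) → (M_DROP, A_GO)

evStart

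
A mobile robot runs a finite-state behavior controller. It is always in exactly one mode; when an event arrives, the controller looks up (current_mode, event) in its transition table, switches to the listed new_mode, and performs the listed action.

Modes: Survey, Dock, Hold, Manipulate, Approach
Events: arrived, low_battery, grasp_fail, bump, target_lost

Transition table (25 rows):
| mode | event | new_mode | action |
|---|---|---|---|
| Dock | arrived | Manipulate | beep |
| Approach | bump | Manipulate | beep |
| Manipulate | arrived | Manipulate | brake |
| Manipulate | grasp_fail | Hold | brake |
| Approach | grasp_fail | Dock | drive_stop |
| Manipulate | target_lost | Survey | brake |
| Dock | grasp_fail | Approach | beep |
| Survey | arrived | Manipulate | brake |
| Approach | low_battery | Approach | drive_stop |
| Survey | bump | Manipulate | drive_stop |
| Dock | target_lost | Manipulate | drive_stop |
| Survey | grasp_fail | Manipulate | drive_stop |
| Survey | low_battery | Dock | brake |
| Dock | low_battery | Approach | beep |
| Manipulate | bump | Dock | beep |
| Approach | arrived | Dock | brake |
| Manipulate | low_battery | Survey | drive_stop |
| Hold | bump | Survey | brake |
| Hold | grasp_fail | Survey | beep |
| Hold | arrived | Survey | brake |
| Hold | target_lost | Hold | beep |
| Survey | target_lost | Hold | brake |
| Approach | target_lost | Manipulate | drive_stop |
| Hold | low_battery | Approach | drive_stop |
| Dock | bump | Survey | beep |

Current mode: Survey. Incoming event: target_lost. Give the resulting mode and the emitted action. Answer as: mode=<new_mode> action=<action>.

mode=Hold action=brake

current mode = Survey; filter table to that mode:
  (Survey, arrived) → (Manipulate, brake)
  (Survey, bump) → (Manipulate, drive_stop)
  (Survey, grasp_fail) → (Manipulate, drive_stop)
  (Survey, low_battery) → (Dock, brake)
  (Survey, target_lost) → (Hold, brake)  ← event matches
event = target_lost selects (Hold, brake)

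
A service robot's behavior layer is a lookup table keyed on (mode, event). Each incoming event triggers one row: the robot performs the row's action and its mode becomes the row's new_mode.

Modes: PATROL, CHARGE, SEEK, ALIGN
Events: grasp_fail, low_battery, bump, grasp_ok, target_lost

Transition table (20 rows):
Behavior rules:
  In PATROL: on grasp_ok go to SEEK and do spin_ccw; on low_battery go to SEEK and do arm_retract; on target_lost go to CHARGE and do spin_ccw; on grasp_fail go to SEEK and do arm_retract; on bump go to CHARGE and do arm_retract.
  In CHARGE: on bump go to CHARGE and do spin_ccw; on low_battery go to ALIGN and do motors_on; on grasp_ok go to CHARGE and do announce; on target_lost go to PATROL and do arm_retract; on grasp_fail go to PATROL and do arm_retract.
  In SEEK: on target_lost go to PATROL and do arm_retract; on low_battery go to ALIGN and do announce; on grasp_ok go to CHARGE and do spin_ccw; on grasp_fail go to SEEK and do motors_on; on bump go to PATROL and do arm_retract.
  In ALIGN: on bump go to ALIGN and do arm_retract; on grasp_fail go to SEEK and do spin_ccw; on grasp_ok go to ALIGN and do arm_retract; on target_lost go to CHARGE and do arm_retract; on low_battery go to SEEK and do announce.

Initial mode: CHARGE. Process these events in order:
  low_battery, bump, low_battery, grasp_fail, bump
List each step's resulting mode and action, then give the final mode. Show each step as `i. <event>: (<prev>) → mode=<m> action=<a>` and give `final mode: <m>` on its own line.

final mode: PATROL

1. low_battery: (CHARGE) → mode=ALIGN action=motors_on
2. bump: (ALIGN) → mode=ALIGN action=arm_retract
3. low_battery: (ALIGN) → mode=SEEK action=announce
4. grasp_fail: (SEEK) → mode=SEEK action=motors_on
5. bump: (SEEK) → mode=PATROL action=arm_retract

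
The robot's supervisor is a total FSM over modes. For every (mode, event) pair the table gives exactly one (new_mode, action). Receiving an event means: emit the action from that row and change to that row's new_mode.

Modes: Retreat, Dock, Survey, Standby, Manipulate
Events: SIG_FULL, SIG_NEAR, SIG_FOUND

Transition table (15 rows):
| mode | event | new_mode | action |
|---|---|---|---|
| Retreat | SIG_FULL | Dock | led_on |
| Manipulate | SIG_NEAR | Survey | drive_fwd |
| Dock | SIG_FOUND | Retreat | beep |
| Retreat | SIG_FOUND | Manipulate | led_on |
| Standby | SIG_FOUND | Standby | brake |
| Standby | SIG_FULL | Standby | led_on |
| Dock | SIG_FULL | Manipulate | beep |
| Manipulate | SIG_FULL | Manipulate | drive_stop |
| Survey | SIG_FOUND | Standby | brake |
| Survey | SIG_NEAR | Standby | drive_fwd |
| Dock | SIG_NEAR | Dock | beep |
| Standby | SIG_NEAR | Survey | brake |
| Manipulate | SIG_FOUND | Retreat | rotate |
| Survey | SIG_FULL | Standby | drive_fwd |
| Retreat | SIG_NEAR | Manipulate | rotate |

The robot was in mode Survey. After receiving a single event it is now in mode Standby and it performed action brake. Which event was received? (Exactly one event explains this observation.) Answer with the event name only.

SIG_FOUND

try SIG_FULL: (Survey, SIG_FULL) → (Standby, drive_fwd)
try SIG_NEAR: (Survey, SIG_NEAR) → (Standby, drive_fwd)
try SIG_FOUND: (Survey, SIG_FOUND) → (Standby, brake)  ← matches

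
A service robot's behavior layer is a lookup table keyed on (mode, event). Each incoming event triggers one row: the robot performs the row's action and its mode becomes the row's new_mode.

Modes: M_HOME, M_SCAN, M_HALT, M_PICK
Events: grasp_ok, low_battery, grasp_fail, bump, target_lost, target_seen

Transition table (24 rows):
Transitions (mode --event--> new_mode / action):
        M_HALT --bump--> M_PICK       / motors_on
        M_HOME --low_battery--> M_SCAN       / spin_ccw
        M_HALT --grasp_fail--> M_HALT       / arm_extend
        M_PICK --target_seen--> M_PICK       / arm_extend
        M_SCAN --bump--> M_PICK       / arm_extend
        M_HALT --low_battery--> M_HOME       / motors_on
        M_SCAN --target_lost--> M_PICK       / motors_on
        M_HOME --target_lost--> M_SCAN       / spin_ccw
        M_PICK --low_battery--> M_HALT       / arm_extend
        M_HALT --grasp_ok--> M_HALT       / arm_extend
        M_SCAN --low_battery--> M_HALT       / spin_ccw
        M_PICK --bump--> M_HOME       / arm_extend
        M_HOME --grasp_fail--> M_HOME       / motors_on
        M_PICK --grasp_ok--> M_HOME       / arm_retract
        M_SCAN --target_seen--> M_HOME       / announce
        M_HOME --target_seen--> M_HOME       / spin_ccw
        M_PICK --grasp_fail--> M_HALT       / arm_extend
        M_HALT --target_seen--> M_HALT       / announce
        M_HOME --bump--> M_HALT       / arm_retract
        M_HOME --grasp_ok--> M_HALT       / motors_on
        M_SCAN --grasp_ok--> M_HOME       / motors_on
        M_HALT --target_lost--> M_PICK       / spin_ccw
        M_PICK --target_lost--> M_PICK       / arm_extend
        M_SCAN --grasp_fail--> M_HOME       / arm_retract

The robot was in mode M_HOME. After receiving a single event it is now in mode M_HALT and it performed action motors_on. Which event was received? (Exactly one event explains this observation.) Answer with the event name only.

try grasp_ok: (M_HOME, grasp_ok) → (M_HALT, motors_on)  ← matches
try low_battery: (M_HOME, low_battery) → (M_SCAN, spin_ccw)
try grasp_fail: (M_HOME, grasp_fail) → (M_HOME, motors_on)
try bump: (M_HOME, bump) → (M_HALT, arm_retract)
try target_lost: (M_HOME, target_lost) → (M_SCAN, spin_ccw)
try target_seen: (M_HOME, target_seen) → (M_HOME, spin_ccw)

grasp_ok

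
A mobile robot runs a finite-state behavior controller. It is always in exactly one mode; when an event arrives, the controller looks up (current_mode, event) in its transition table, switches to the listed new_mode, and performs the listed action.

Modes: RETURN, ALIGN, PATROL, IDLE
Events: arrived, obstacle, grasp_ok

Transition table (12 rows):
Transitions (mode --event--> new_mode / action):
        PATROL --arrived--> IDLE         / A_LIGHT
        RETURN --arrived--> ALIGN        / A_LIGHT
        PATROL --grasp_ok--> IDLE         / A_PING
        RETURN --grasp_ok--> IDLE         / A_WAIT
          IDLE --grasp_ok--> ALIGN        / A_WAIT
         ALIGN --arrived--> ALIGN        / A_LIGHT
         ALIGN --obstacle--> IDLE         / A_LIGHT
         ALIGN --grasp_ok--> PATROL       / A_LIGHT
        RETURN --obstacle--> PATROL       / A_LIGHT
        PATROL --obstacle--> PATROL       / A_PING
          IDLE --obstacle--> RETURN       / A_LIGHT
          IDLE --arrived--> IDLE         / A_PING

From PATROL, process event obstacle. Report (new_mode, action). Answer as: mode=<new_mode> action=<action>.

mode=PATROL action=A_PING

current mode = PATROL; filter table to that mode:
  (PATROL, arrived) → (IDLE, A_LIGHT)
  (PATROL, grasp_ok) → (IDLE, A_PING)
  (PATROL, obstacle) → (PATROL, A_PING)  ← event matches
event = obstacle selects (PATROL, A_PING)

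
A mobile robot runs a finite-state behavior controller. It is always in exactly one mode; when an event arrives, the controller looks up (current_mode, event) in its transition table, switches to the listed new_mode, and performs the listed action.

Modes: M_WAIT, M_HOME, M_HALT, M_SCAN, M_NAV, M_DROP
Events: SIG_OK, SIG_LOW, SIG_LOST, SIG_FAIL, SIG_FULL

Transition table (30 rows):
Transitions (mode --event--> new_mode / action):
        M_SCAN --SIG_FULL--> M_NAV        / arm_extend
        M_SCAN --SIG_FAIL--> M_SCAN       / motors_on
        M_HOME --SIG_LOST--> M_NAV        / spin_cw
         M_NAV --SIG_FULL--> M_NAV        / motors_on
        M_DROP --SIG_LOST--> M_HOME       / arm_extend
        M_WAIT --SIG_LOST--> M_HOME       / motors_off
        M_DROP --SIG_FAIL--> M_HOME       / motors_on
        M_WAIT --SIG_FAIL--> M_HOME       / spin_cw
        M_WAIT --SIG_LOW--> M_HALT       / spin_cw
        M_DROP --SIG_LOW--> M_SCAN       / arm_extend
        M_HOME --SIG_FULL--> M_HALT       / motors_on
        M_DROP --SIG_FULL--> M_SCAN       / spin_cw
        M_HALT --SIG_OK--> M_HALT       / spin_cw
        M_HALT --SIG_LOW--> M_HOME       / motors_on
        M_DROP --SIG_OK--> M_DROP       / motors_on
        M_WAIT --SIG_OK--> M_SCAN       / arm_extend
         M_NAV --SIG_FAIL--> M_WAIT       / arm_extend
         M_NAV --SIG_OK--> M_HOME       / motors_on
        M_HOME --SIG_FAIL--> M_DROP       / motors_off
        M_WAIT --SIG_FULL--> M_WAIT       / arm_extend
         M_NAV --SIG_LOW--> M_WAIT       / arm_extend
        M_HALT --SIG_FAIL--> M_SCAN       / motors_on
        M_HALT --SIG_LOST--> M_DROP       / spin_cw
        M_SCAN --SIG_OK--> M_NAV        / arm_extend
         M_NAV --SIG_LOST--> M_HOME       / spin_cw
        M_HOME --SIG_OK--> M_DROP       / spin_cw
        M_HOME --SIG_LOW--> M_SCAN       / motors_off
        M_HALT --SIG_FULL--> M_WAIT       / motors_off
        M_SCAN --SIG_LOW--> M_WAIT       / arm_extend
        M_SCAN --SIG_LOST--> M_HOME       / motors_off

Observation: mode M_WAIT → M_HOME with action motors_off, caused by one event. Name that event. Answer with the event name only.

SIG_LOST

try SIG_OK: (M_WAIT, SIG_OK) → (M_SCAN, arm_extend)
try SIG_LOW: (M_WAIT, SIG_LOW) → (M_HALT, spin_cw)
try SIG_LOST: (M_WAIT, SIG_LOST) → (M_HOME, motors_off)  ← matches
try SIG_FAIL: (M_WAIT, SIG_FAIL) → (M_HOME, spin_cw)
try SIG_FULL: (M_WAIT, SIG_FULL) → (M_WAIT, arm_extend)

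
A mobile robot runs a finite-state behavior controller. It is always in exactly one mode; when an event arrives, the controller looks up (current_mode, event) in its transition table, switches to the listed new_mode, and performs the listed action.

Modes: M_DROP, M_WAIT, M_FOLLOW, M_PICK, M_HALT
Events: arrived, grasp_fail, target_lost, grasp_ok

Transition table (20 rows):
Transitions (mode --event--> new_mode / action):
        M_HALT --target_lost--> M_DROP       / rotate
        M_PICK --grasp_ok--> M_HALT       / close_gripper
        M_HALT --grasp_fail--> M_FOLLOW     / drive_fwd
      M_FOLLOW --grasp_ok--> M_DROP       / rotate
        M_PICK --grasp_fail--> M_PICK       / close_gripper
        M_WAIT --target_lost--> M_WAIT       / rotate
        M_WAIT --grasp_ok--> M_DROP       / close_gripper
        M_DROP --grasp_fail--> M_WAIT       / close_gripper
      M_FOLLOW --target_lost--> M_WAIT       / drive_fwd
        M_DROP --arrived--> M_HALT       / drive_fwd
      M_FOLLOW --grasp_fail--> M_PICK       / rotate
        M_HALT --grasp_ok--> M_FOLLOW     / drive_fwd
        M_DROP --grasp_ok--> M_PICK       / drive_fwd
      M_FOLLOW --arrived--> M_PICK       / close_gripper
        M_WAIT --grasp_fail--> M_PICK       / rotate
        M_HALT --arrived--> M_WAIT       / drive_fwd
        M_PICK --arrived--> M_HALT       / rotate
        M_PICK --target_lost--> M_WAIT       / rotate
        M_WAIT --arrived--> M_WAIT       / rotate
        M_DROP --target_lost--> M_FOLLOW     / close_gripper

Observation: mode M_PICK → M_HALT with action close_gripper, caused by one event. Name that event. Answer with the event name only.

try arrived: (M_PICK, arrived) → (M_HALT, rotate)
try grasp_fail: (M_PICK, grasp_fail) → (M_PICK, close_gripper)
try target_lost: (M_PICK, target_lost) → (M_WAIT, rotate)
try grasp_ok: (M_PICK, grasp_ok) → (M_HALT, close_gripper)  ← matches

grasp_ok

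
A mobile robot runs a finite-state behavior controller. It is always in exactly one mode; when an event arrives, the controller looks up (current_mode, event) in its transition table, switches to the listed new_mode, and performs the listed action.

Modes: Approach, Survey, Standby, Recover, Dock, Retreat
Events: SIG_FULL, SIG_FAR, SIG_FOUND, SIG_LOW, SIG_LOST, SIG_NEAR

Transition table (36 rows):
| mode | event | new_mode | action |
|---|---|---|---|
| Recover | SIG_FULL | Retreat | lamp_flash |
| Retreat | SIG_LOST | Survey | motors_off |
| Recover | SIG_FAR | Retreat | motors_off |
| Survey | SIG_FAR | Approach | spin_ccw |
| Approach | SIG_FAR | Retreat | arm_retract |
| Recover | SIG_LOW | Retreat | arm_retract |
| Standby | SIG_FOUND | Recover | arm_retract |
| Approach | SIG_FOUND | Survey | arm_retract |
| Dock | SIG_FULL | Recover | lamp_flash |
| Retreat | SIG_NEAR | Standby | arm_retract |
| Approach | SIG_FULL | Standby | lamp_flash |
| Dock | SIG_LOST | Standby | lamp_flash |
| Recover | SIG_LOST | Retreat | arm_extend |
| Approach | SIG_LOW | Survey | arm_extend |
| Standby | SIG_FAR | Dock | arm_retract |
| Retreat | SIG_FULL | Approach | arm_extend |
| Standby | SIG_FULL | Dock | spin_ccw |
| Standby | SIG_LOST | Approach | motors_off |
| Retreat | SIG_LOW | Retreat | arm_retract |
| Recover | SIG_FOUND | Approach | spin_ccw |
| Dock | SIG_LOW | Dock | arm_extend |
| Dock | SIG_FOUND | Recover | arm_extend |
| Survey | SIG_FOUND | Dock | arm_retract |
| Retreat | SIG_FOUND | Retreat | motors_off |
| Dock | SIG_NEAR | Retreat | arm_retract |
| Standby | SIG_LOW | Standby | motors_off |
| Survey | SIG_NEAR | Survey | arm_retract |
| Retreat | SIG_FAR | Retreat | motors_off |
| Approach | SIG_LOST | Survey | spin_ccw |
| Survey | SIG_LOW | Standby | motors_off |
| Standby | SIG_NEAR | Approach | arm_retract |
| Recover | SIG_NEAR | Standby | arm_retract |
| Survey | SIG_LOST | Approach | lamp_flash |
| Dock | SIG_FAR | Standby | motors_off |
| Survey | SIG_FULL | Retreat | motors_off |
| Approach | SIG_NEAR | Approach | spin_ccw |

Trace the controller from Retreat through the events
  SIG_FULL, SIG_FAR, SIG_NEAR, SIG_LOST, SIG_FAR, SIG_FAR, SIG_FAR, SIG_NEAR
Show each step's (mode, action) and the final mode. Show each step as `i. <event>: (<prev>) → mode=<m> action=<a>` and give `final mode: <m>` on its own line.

final mode: Standby

1. SIG_FULL: (Retreat) → mode=Approach action=arm_extend
2. SIG_FAR: (Approach) → mode=Retreat action=arm_retract
3. SIG_NEAR: (Retreat) → mode=Standby action=arm_retract
4. SIG_LOST: (Standby) → mode=Approach action=motors_off
5. SIG_FAR: (Approach) → mode=Retreat action=arm_retract
6. SIG_FAR: (Retreat) → mode=Retreat action=motors_off
7. SIG_FAR: (Retreat) → mode=Retreat action=motors_off
8. SIG_NEAR: (Retreat) → mode=Standby action=arm_retract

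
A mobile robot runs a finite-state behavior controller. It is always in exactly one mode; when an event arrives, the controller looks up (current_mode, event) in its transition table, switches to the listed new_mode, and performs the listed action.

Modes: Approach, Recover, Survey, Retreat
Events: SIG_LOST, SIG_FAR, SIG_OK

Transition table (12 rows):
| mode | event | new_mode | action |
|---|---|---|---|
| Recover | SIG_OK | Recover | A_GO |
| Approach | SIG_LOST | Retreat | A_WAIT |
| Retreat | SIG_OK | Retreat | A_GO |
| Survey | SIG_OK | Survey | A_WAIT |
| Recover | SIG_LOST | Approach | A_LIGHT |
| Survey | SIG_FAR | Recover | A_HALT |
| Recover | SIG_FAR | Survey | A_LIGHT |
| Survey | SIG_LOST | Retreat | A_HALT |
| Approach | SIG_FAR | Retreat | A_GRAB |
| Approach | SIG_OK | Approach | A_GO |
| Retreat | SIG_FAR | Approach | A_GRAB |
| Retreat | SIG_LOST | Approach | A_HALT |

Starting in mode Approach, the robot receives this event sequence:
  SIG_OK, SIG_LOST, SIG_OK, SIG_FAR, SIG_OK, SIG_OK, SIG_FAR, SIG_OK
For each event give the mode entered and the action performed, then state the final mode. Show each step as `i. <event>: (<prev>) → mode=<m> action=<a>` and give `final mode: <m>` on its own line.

final mode: Retreat

1. SIG_OK: (Approach) → mode=Approach action=A_GO
2. SIG_LOST: (Approach) → mode=Retreat action=A_WAIT
3. SIG_OK: (Retreat) → mode=Retreat action=A_GO
4. SIG_FAR: (Retreat) → mode=Approach action=A_GRAB
5. SIG_OK: (Approach) → mode=Approach action=A_GO
6. SIG_OK: (Approach) → mode=Approach action=A_GO
7. SIG_FAR: (Approach) → mode=Retreat action=A_GRAB
8. SIG_OK: (Retreat) → mode=Retreat action=A_GO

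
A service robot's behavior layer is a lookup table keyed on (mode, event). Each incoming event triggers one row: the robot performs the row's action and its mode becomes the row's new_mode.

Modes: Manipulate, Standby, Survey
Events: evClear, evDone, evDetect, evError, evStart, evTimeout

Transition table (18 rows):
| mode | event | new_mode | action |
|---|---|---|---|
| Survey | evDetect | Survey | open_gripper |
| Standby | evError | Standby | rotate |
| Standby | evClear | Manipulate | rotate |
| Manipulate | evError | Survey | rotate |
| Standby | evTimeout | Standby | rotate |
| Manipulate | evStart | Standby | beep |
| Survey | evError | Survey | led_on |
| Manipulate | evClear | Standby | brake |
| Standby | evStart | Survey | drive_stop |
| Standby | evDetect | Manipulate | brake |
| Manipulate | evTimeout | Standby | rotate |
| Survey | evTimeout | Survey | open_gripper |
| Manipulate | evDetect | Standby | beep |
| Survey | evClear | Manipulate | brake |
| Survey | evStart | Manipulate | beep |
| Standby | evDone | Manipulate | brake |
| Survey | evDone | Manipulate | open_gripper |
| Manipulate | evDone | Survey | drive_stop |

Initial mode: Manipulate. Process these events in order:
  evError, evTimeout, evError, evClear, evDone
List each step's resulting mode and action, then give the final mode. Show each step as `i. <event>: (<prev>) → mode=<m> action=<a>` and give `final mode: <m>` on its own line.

final mode: Survey

1. evError: (Manipulate) → mode=Survey action=rotate
2. evTimeout: (Survey) → mode=Survey action=open_gripper
3. evError: (Survey) → mode=Survey action=led_on
4. evClear: (Survey) → mode=Manipulate action=brake
5. evDone: (Manipulate) → mode=Survey action=drive_stop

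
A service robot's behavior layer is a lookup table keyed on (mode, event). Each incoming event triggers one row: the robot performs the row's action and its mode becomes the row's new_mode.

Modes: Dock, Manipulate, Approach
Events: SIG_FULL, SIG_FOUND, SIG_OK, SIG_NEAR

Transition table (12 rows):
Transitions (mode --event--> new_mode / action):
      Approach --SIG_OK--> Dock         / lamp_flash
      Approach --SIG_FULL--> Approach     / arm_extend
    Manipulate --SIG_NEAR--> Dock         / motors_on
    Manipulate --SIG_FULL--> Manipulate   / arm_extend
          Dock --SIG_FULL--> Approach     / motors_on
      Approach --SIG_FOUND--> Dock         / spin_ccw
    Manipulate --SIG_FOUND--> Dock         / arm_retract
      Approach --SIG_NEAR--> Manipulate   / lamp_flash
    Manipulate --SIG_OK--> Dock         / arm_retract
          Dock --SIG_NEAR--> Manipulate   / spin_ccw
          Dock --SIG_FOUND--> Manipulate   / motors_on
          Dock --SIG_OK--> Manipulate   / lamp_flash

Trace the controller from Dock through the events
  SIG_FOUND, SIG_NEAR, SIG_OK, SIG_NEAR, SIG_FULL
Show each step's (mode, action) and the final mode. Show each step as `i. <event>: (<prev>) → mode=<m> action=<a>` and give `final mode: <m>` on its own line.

1. SIG_FOUND: (Dock) → mode=Manipulate action=motors_on
2. SIG_NEAR: (Manipulate) → mode=Dock action=motors_on
3. SIG_OK: (Dock) → mode=Manipulate action=lamp_flash
4. SIG_NEAR: (Manipulate) → mode=Dock action=motors_on
5. SIG_FULL: (Dock) → mode=Approach action=motors_on

final mode: Approach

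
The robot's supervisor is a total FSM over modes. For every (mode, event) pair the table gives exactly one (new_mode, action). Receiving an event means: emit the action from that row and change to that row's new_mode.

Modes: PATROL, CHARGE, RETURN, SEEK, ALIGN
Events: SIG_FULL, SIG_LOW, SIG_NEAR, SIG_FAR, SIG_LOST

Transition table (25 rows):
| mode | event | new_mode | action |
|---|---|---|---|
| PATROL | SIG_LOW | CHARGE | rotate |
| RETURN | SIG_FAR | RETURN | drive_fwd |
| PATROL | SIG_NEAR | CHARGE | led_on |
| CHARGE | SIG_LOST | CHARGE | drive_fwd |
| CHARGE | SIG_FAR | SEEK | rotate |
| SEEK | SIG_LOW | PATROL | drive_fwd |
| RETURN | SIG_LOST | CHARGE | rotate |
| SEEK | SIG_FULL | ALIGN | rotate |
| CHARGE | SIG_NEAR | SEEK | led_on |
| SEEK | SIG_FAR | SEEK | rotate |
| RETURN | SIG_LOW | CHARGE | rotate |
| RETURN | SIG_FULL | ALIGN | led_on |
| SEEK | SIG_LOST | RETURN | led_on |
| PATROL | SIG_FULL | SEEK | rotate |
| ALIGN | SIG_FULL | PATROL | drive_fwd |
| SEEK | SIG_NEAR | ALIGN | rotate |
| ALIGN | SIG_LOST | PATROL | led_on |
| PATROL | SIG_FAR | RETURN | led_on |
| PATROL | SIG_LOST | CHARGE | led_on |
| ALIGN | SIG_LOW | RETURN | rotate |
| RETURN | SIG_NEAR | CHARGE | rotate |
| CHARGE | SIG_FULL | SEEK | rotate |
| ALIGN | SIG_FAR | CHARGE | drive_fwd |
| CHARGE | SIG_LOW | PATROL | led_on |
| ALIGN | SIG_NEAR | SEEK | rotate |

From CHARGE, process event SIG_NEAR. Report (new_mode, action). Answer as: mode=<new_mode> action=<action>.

current mode = CHARGE; filter table to that mode:
  (CHARGE, SIG_LOST) → (CHARGE, drive_fwd)
  (CHARGE, SIG_FAR) → (SEEK, rotate)
  (CHARGE, SIG_NEAR) → (SEEK, led_on)  ← event matches
  (CHARGE, SIG_FULL) → (SEEK, rotate)
  (CHARGE, SIG_LOW) → (PATROL, led_on)
event = SIG_NEAR selects (SEEK, led_on)

mode=SEEK action=led_on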